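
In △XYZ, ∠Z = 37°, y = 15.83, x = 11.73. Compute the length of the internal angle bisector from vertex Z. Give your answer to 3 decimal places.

t_Z ≈ 12.779

By the law of cosines, z² = x² + y² − 2·x·y·cos Z = 91.591, so z ≈ 9.5703.
The bisector from Z has length 2·x·y·cos(∠Z/2)/(x+y) ≈ 12.779.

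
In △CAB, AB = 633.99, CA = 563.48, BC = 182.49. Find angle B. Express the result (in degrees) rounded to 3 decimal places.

By the law of cosines, cos B = (AB² + BC² − CA²) / (2·AB·BC) ≈ 0.50881, so ∠B ≈ 59.42°.

59.415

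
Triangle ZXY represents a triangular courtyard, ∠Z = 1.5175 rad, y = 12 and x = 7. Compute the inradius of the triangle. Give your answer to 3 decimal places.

By the law of cosines, z² = x² + y² − 2·x·y·cos Z = 184.05, so z ≈ 13.567.
Area = ½·x·y·sin Z ≈ 41.94.
Semiperimeter s = (13.567+7+12)/2 = 16.283.
Inradius = area/s = 41.94/16.283 ≈ 2.5757.

r ≈ 2.576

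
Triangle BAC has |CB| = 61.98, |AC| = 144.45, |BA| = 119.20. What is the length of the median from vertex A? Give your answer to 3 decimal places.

128.751

Median from A: ½√(2·|BA|² + 2·|AC|² − |CB|²) ≈ 128.75.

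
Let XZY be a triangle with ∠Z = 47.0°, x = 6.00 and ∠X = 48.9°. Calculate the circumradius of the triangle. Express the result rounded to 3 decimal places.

The third angle is ∠Y = 180° − ∠X − ∠Z = 84.10°.
Law of sines: z = x·sin Z/sin X ≈ 5.8232.
Law of sines: y = x·sin Y/sin X ≈ 7.92.
Circumradius = x/(2 sin X) ≈ 3.9811.

3.981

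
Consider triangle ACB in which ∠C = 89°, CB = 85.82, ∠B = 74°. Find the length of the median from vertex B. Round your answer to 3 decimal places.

The third angle is ∠A = 180° − ∠C − ∠B = 17.00°.
Law of sines: BA = CB·sin C/sin A ≈ 293.49.
Law of sines: AC = CB·sin B/sin A ≈ 282.16.
Median from B: ½√(2·CB² + 2·BA² − AC²) ≈ 163.85.

163.847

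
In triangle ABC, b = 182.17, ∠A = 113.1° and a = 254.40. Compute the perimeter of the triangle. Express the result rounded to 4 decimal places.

Law of sines: sin B = b·sin A/a ≈ 0.65866.
Since a ≥ b, only the acute value applies: ∠B ≈ 41.20°.
Then ∠C = 180° − ∠A − ∠B ≈ 25.70°.
Law of sines gives c = a·sin C/sin A ≈ 119.95.
Semiperimeter s = (254.4+182.17+119.95)/2 = 278.26.
Perimeter = 254.4 + 182.17 + 119.95 = 556.52.

556.5182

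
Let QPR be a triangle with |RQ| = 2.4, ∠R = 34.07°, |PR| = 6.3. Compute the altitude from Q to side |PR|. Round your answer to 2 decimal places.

By the law of cosines, |QP|² = |PR|² + |RQ|² − 2·|PR|·|RQ|·cos R = 20.401, so |QP| ≈ 4.5167.
Area = ½·|PR|·|RQ|·sin R ≈ 4.2352.
The altitude from Q has length 2·area/|PR| ≈ 1.3445.

h_Q ≈ 1.34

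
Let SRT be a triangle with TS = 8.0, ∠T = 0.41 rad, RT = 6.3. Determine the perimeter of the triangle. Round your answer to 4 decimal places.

By the law of cosines, SR² = RT² + TS² − 2·RT·TS·cos T = 11.244, so SR ≈ 3.3532.
Semiperimeter s = (6.3+8+3.3532)/2 = 8.8266.
Perimeter = 6.3 + 8 + 3.3532 = 17.653.

perimeter ≈ 17.6532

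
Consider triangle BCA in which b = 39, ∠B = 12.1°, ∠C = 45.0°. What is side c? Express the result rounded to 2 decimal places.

The third angle is ∠A = 180° − ∠B − ∠C = 122.90°.
Law of sines: c = b·sin C/sin B ≈ 131.56.

131.56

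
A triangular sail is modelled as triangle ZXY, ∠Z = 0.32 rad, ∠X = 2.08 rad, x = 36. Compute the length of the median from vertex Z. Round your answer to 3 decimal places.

The third angle is ∠Y = π − ∠Z − ∠X = 0.742 rad.
Law of sines: z = x·sin Z/sin X ≈ 12.97.
Law of sines: y = x·sin Y/sin X ≈ 27.85.
Median from Z: ½√(2·x² + 2·y² − z²) ≈ 31.524.

31.524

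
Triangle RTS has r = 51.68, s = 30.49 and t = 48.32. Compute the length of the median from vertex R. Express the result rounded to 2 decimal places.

31.06

Median from R: ½√(2·t² + 2·s² − r²) ≈ 31.057.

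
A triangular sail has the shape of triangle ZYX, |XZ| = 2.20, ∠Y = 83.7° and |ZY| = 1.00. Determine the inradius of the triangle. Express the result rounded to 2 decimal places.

r ≈ 0.39

Law of sines: sin X = |ZY|·sin Y/|XZ| ≈ 0.45180.
Since |XZ| ≥ |ZY|, only the acute value applies: ∠X ≈ 26.86°.
Then ∠Z = 180° − ∠Y − ∠X ≈ 69.44°.
Law of sines gives |YX| = |XZ|·sin Z/sin Y ≈ 2.0724.
Area = ½·|XZ|·|ZY|·sin Z ≈ 1.0299.
Semiperimeter s = (2.0724+2.2+1)/2 = 2.6362.
Inradius = area/s = 1.0299/2.6362 ≈ 0.39069.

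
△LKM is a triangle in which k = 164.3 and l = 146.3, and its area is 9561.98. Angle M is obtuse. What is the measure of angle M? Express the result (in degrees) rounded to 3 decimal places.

∠M ≈ 127.288°

From area = ½·l·k·sin M, we get sin M = 2·area/(l·k) ≈ 0.79560.
Taking the obtuse solution, ∠M ≈ 127.29°.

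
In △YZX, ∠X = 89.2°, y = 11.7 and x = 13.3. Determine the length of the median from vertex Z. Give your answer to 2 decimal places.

Law of sines: sin Y = y·sin X/x ≈ 0.87961.
Since x ≥ y, only the acute value applies: ∠Y ≈ 61.60°.
Then ∠Z = 180° − ∠X − ∠Y ≈ 29.20°.
Law of sines gives z = x·sin Z/sin X ≈ 6.49.
Median from Z: ½√(2·x² + 2·y² − z²) ≈ 12.098.

m_Z ≈ 12.10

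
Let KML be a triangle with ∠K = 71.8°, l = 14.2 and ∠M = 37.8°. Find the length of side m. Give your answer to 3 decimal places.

The third angle is ∠L = 180° − ∠K − ∠M = 70.40°.
Law of sines: m = l·sin M/sin L ≈ 9.2386.

9.239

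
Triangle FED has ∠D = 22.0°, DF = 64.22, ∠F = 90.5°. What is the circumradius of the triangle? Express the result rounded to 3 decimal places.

34.756

The third angle is ∠E = 180° − ∠D − ∠F = 67.50°.
Law of sines: ED = DF·sin F/sin E ≈ 69.509.
Law of sines: FE = DF·sin D/sin E ≈ 26.039.
Circumradius = DF/(2 sin E) ≈ 34.756.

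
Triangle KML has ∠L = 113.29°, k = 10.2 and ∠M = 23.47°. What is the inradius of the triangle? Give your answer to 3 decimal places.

The third angle is ∠K = 180° − ∠M − ∠L = 43.24°.
Law of sines: m = k·sin M/sin K ≈ 5.9299.
Law of sines: l = k·sin L/sin K ≈ 13.676.
Area = ½·k·m·sin L ≈ 27.778.
Semiperimeter s = (10.2+5.9299+13.676)/2 = 14.903.
Inradius = area/s = 27.778/14.903 ≈ 1.8639.

r ≈ 1.864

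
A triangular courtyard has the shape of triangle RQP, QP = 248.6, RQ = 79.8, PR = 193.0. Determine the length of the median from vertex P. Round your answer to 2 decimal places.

Median from P: ½√(2·QP² + 2·PR² − RQ²) ≈ 218.94.

m_P ≈ 218.94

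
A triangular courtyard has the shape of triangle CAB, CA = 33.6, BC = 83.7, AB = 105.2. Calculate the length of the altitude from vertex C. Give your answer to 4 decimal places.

h_C ≈ 22.8125

Semiperimeter s = (105.2 + 83.7 + 33.6)/2 = 111.25.
Heron's formula: area = √(111.25·6.05·27.55·77.65) ≈ 1199.9.
The altitude from C has length 2·area/AB ≈ 22.813.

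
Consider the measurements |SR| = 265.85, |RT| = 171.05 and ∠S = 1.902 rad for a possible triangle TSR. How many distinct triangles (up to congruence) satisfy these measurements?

|SR|·sin S = 265.85·sin(1.902 rad) ≈ 251.4.
Since ∠S is not acute, a triangle exists only if |RT| > |SR|; here |RT| ≤ |SR|, so there is no triangle.

0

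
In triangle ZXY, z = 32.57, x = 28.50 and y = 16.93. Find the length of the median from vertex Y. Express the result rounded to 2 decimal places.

Median from Y: ½√(2·z² + 2·x² − y²) ≈ 29.409.

m_Y ≈ 29.41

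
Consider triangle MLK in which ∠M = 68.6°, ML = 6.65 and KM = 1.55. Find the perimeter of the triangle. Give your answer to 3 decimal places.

14.453

By the law of cosines, LK² = KM² + ML² − 2·KM·ML·cos M = 39.103, so LK ≈ 6.2532.
Semiperimeter s = (6.2532+1.55+6.65)/2 = 7.2266.
Perimeter = 6.2532 + 1.55 + 6.65 = 14.453.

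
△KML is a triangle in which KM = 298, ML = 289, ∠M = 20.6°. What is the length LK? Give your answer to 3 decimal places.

105.330

By the law of cosines, LK² = KM² + ML² − 2·KM·ML·cos M = 11094, so LK ≈ 105.33.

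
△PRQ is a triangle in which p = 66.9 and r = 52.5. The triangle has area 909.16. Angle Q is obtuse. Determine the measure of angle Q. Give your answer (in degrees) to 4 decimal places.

148.8214

From area = ½·p·r·sin Q, we get sin Q = 2·area/(p·r) ≈ 0.51771.
Taking the obtuse solution, ∠Q ≈ 148.82°.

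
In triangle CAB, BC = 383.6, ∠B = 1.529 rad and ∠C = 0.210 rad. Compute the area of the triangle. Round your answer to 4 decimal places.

The third angle is ∠A = π − ∠B − ∠C = 1.403 rad.
Law of sines: AB = BC·sin C/sin A ≈ 81.11.
Law of sines: CA = BC·sin B/sin A ≈ 388.75.
Area = ½·BC·AB·sin B ≈ 15543.

15543.2953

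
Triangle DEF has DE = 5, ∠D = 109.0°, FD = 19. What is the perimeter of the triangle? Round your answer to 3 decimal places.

45.163

By the law of cosines, EF² = FD² + DE² − 2·FD·DE·cos D = 447.86, so EF ≈ 21.163.
Semiperimeter s = (21.163+19+5)/2 = 22.581.
Perimeter = 21.163 + 19 + 5 = 45.163.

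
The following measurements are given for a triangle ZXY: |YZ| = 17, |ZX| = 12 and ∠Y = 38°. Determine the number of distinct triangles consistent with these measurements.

2

|YZ|·sin Y = 17·sin(38°) ≈ 10.47.
Since |YZ| sin Y < |ZX| < |YZ| (10.47 < 12 < 17), two triangles exist.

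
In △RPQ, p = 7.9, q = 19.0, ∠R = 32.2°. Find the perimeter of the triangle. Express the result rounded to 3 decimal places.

By the law of cosines, r² = p² + q² − 2·p·q·cos R = 169.38, so r ≈ 13.015.
Semiperimeter s = (13.015+7.9+19)/2 = 19.957.
Perimeter = 13.015 + 7.9 + 19 = 39.915.

39.915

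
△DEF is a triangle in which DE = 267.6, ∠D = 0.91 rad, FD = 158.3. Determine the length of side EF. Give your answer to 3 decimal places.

By the law of cosines, EF² = FD² + DE² − 2·FD·DE·cos D = 44671, so EF ≈ 211.35.

211.355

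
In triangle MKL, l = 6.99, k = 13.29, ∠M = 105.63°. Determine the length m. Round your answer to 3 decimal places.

16.599

By the law of cosines, m² = k² + l² − 2·k·l·cos M = 275.54, so m ≈ 16.599.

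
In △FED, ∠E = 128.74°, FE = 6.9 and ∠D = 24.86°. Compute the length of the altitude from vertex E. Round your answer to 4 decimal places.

3.0680

The third angle is ∠F = 180° − ∠E − ∠D = 26.40°.
Law of sines: ED = FE·sin F/sin D ≈ 7.2977.
Law of sines: DF = FE·sin E/sin D ≈ 12.802.
Area = ½·FE·ED·sin E ≈ 19.638.
The altitude from E has length 2·area/DF ≈ 3.068.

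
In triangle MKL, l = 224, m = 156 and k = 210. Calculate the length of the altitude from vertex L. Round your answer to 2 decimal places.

140.46

Semiperimeter s = (156 + 210 + 224)/2 = 295.
Heron's formula: area = √(295·139·85·71) ≈ 15731.
The altitude from L has length 2·area/l ≈ 140.46.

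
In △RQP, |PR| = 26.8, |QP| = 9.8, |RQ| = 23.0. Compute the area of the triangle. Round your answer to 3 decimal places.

Semiperimeter s = (9.8 + 26.8 + 23)/2 = 29.8.
Heron's formula: area = √(29.8·20·3·6.8) ≈ 110.27.

area ≈ 110.265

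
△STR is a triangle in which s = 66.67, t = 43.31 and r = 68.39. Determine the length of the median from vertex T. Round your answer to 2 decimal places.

63.97

Median from T: ½√(2·r² + 2·s² − t²) ≈ 63.97.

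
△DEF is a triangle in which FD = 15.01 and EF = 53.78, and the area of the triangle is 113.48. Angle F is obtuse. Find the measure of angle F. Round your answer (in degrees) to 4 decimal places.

From area = ½·EF·FD·sin F, we get sin F = 2·area/(EF·FD) ≈ 0.28116.
Taking the obtuse solution, ∠F ≈ 163.67°.

163.6708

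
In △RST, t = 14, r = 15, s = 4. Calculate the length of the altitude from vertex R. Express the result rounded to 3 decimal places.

Semiperimeter p = (15 + 4 + 14)/2 = 16.5.
Heron's formula: area = √(16.5·1.5·12.5·2.5) ≈ 27.811.
The altitude from R has length 2·area/r ≈ 3.7081.

3.708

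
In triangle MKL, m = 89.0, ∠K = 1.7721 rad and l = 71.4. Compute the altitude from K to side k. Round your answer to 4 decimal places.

49.9140

By the law of cosines, k² = l² + m² − 2·l·m·cos K = 15560, so k ≈ 124.74.
Area = ½·l·m·sin K ≈ 3113.1.
The altitude from K has length 2·area/k ≈ 49.914.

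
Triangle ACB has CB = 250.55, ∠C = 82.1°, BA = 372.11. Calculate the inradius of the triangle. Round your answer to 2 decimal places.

Law of sines: sin A = CB·sin C/BA ≈ 0.66693.
Since BA ≥ CB, only the acute value applies: ∠A ≈ 41.83°.
Then ∠B = 180° − ∠C − ∠A ≈ 56.07°.
Law of sines gives AC = BA·sin B/sin C ≈ 311.7.
Area = ½·BA·CB·sin B ≈ 38678.
Semiperimeter s = (250.55+372.11+311.7)/2 = 467.18.
Inradius = area/s = 38678/467.18 ≈ 82.79.

r ≈ 82.79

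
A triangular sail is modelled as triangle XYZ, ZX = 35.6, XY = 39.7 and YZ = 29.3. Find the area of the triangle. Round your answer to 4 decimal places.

Semiperimeter s = (29.3 + 35.6 + 39.7)/2 = 52.3.
Heron's formula: area = √(52.3·23·16.7·12.6) ≈ 503.1.

area ≈ 503.1046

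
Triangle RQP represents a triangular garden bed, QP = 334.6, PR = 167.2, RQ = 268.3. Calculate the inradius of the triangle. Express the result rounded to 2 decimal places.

Semiperimeter s = (334.6 + 167.2 + 268.3)/2 = 385.05.
Heron's formula: area = √(385.05·50.45·217.85·116.75) ≈ 22228.
Inradius = area/s = 22228/385.05 ≈ 57.727.

r ≈ 57.73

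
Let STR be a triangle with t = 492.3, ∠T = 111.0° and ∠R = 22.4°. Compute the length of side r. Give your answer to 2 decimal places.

200.95

The third angle is ∠S = 180° − ∠T − ∠R = 46.60°.
Law of sines: r = t·sin R/sin T ≈ 200.95.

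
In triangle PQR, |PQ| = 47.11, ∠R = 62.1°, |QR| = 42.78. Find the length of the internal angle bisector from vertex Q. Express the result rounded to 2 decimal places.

37.92

Law of sines: sin P = |QR|·sin R/|PQ| ≈ 0.80254.
Since |PQ| ≥ |QR|, only the acute value applies: ∠P ≈ 53.37°.
Then ∠Q = 180° − ∠R − ∠P ≈ 64.53°.
Law of sines gives |RP| = |PQ|·sin Q/sin R ≈ 48.124.
The bisector from Q has length 2·|PQ|·|QR|·cos(∠Q/2)/(|PQ|+|QR|) ≈ 37.917.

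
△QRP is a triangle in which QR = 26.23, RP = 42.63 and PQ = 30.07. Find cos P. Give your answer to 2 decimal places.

cos P ≈ 0.79

By the law of cosines, cos P = (RP² + PQ² − QR²) / (2·RP·PQ) ≈ 0.79317, so ∠P ≈ 0.655 rad.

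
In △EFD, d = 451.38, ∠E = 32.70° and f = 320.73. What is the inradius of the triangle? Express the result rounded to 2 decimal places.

r ≈ 76.45

By the law of cosines, e² = f² + d² − 2·f·d·cos E = 62959, so e ≈ 250.92.
Area = ½·f·d·sin E ≈ 39106.
Semiperimeter s = (250.92+320.73+451.38)/2 = 511.51.
Inradius = area/s = 39106/511.51 ≈ 76.451.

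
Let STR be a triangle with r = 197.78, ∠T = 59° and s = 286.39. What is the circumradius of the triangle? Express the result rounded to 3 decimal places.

By the law of cosines, t² = r² + s² − 2·r·s·cos T = 62790, so t ≈ 250.58.
Area = ½·r·s·sin T ≈ 24276.
Circumradius = t/(2 sin T) ≈ 146.17.

146.168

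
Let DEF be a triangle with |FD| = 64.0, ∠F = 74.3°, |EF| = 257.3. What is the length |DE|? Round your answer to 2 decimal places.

247.76

By the law of cosines, |DE|² = |EF|² + |FD|² − 2·|EF|·|FD|·cos F = 61387, so |DE| ≈ 247.76.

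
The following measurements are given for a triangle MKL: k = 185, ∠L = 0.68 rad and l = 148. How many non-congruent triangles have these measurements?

2

k·sin L = 185·sin(0.68 rad) ≈ 116.3.
Since k sin L < l < k (116.3 < 148 < 185), two triangles exist.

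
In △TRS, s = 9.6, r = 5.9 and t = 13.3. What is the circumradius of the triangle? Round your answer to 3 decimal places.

7.408

By the law of cosines, cos T = (r² + s² − t²) / (2·r·s) ≈ -0.44068, so ∠T ≈ 116.15°.
Circumradius = t/(2 sin T) ≈ 7.4081.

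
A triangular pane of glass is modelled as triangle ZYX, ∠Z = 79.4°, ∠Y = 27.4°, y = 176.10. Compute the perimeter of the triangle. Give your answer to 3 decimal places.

perimeter ≈ 918.558

The third angle is ∠X = 180° − ∠Z − ∠Y = 73.20°.
Law of sines: z = y·sin Z/sin Y ≈ 376.13.
Law of sines: x = y·sin X/sin Y ≈ 366.33.
Semiperimeter s = (376.13+176.1+366.33)/2 = 459.28.
Perimeter = 376.13 + 176.1 + 366.33 = 918.56.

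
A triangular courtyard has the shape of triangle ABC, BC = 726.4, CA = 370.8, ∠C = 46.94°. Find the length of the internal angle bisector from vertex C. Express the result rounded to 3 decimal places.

By the law of cosines, AB² = BC² + CA² − 2·BC·CA·cos C = 2.9735e+05, so AB ≈ 545.29.
The bisector from C has length 2·BC·CA·cos(∠C/2)/(BC+CA) ≈ 450.36.

t_C ≈ 450.356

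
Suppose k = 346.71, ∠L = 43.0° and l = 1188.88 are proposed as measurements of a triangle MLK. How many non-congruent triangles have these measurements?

1

k·sin L = 346.71·sin(43.0°) ≈ 236.5.
Since l ≥ k, exactly one triangle exists.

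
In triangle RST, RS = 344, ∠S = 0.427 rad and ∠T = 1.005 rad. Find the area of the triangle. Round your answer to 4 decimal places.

The third angle is ∠R = π − ∠S − ∠T = 1.710 rad.
Law of sines: ST = RS·sin R/sin T ≈ 403.59.
Law of sines: TR = RS·sin S/sin T ≈ 168.76.
Area = ½·RS·ST·sin S ≈ 28748.

area ≈ 28748.4016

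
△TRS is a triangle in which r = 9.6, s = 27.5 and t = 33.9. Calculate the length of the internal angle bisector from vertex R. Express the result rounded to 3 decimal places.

t_R ≈ 30.157

By the law of cosines, cos R = (s² + t² − r²) / (2·s·t) ≈ 0.97254, so ∠R ≈ 13.46°.
The bisector from R has length 2·s·t·cos(∠R/2)/(s+t) ≈ 30.157.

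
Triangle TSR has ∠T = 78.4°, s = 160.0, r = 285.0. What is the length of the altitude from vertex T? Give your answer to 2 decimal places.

h_T ≈ 150.16

By the law of cosines, t² = s² + r² − 2·s·r·cos T = 88487, so t ≈ 297.47.
Area = ½·s·r·sin T ≈ 22334.
The altitude from T has length 2·area/t ≈ 150.16.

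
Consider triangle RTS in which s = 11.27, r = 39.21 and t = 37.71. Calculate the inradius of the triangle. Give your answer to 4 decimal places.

4.8186

Semiperimeter p = (39.21 + 37.71 + 11.27)/2 = 44.095.
Heron's formula: area = √(44.095·4.885·6.385·32.825) ≈ 212.48.
Inradius = area/p = 212.48/44.095 ≈ 4.8186.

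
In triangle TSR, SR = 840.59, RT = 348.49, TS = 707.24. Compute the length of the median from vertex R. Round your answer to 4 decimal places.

Median from R: ½√(2·SR² + 2·RT² − TS²) ≈ 537.56.

m_R ≈ 537.5605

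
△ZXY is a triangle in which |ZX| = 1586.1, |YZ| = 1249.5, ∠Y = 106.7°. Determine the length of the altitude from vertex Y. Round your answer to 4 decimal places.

Law of sines: sin X = |YZ|·sin Y/|ZX| ≈ 0.75455.
Since |ZX| ≥ |YZ|, only the acute value applies: ∠X ≈ 48.99°.
Then ∠Z = 180° − ∠Y − ∠X ≈ 24.31°.
Law of sines gives |XY| = |ZX|·sin Z/sin Y ≈ 681.8.
Area = ½·|ZX|·|YZ|·sin Z ≈ 4.0799e+05.
The altitude from Y has length 2·area/|ZX| ≈ 514.46.

514.4560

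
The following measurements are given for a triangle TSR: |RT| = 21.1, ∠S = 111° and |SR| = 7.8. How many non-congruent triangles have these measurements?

|SR|·sin S = 7.8·sin(111°) ≈ 7.282.
Since ∠S is not acute, a triangle exists only if |RT| > |SR|; here |RT| > |SR|, so there is exactly one triangle.

1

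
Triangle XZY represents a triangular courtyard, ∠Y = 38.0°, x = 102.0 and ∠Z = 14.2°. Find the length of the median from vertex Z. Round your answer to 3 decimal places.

The third angle is ∠X = 180° − ∠Z − ∠Y = 127.80°.
Law of sines: z = x·sin Z/sin X ≈ 31.666.
Law of sines: y = x·sin Y/sin X ≈ 79.475.
Median from Z: ½√(2·y² + 2·x² − z²) ≈ 90.052.

m_Z ≈ 90.052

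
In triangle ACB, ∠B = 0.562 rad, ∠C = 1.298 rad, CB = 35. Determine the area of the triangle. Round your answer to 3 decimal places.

The third angle is ∠A = π − ∠C − ∠B = 1.282 rad.
Law of sines: BA = CB·sin C/sin A ≈ 35.166.
Law of sines: AC = CB·sin B/sin A ≈ 19.459.
Area = ½·CB·BA·sin B ≈ 327.94.

area ≈ 327.938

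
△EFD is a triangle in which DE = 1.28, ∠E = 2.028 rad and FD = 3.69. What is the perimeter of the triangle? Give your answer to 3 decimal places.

Law of sines: sin F = DE·sin E/FD ≈ 0.31126.
Since FD ≥ DE, only the acute value applies: ∠F ≈ 0.317 rad.
Then ∠D = π − ∠E − ∠F ≈ 0.797 rad.
Law of sines gives EF = FD·sin D/sin E ≈ 2.9417.
Semiperimeter s = (3.69+1.28+2.9417)/2 = 3.9558.
Perimeter = 3.69 + 1.28 + 2.9417 = 7.9117.

perimeter ≈ 7.912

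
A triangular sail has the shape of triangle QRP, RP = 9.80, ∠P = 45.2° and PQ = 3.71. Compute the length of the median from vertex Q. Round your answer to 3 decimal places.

m_Q ≈ 3.486

By the law of cosines, QR² = RP² + PQ² − 2·RP·PQ·cos P = 58.566, so QR ≈ 7.6528.
Median from Q: ½√(2·PQ² + 2·QR² − RP²) ≈ 3.4864.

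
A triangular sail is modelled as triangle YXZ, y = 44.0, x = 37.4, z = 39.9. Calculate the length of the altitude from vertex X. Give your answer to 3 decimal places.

37.325

Semiperimeter s = (44 + 37.4 + 39.9)/2 = 60.65.
Heron's formula: area = √(60.65·16.65·23.25·20.75) ≈ 697.98.
The altitude from X has length 2·area/x ≈ 37.325.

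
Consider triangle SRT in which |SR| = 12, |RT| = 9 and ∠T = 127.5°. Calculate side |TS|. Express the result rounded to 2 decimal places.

Law of sines: sin S = |RT|·sin T/|SR| ≈ 0.59502.
Since |SR| ≥ |RT|, only the acute value applies: ∠S ≈ 36.51°.
Then ∠R = 180° − ∠T − ∠S ≈ 15.99°.
Law of sines gives |TS| = |SR|·sin R/sin T ≈ 4.1657.

4.17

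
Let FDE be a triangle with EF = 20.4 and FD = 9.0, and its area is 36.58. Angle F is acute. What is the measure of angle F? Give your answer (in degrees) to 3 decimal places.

∠F ≈ 23.483°

From area = ½·EF·FD·sin F, we get sin F = 2·area/(EF·FD) ≈ 0.39847.
Taking the acute solution, ∠F ≈ 23.48°.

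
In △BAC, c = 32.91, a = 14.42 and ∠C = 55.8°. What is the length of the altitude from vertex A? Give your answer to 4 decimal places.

Law of sines: sin A = a·sin C/c ≈ 0.36240.
Since c ≥ a, only the acute value applies: ∠A ≈ 21.25°.
Then ∠B = 180° − ∠C − ∠A ≈ 102.95°.
Law of sines gives b = c·sin B/sin C ≈ 38.778.
Area = ½·c·a·sin B ≈ 231.24.
The altitude from A has length 2·area/a ≈ 32.073.

h_A ≈ 32.0726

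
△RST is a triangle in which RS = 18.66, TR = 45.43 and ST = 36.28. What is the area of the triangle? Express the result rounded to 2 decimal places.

area ≈ 323.43

Semiperimeter s = (36.28 + 45.43 + 18.66)/2 = 50.185.
Heron's formula: area = √(50.185·13.905·4.755·31.525) ≈ 323.43.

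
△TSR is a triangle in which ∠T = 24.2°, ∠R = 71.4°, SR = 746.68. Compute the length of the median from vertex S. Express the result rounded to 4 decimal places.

m_S ≈ 973.3280

The third angle is ∠S = 180° − ∠R − ∠T = 84.40°.
Law of sines: RT = SR·sin S/sin T ≈ 1812.8.
Law of sines: TS = SR·sin R/sin T ≈ 1726.4.
Median from S: ½√(2·TS² + 2·SR² − RT²) ≈ 973.33.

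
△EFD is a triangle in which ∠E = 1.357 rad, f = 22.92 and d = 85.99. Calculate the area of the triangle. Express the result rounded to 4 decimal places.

area ≈ 963.0093

Area = ½·f·d·sin E ≈ 963.01.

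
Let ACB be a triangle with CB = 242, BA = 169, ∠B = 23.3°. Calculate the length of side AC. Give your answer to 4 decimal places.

109.5434

By the law of cosines, AC² = CB² + BA² − 2·CB·BA·cos B = 12000, so AC ≈ 109.54.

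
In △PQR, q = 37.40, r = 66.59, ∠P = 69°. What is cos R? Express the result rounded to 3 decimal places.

By the law of cosines, p² = q² + r² − 2·q·r·cos P = 4048, so p ≈ 63.624.
Law of cosines again: cos R = (p² + q² − r²)/(2·p·q) ≈ 0.21276, so ∠R ≈ 77.72°.

0.213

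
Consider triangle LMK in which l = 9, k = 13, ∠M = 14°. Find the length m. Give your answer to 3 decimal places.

4.791

By the law of cosines, m² = k² + l² − 2·k·l·cos M = 22.951, so m ≈ 4.7907.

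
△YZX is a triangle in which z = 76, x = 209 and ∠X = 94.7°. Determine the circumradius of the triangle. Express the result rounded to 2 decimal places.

R ≈ 104.85

Law of sines: sin Z = z·sin X/x ≈ 0.36241.
Since x ≥ z, only the acute value applies: ∠Z ≈ 21.25°.
Then ∠Y = 180° − ∠X − ∠Z ≈ 64.05°.
Law of sines gives y = x·sin Y/sin X ≈ 188.56.
Circumradius = x/(2 sin X) ≈ 104.85.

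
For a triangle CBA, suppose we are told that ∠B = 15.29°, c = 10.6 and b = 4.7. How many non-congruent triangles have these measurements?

c·sin B = 10.6·sin(15.29°) ≈ 2.795.
Since c sin B < b < c (2.795 < 4.7 < 10.6), two triangles exist.

2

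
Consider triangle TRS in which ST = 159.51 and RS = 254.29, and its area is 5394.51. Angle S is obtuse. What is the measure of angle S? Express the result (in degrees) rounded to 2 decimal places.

164.57

From area = ½·RS·ST·sin S, we get sin S = 2·area/(RS·ST) ≈ 0.26599.
Taking the obtuse solution, ∠S ≈ 164.57°.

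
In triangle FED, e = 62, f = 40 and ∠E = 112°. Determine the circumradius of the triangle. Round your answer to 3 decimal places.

Law of sines: sin F = f·sin E/e ≈ 0.59818.
Since e ≥ f, only the acute value applies: ∠F ≈ 36.74°.
Then ∠D = 180° − ∠E − ∠F ≈ 31.26°.
Law of sines gives d = e·sin D/sin E ≈ 34.7.
Circumradius = e/(2 sin E) ≈ 33.435.

R ≈ 33.435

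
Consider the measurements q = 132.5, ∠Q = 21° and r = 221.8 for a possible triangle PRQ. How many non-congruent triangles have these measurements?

2

r·sin Q = 221.8·sin(21°) ≈ 79.49.
Since r sin Q < q < r (79.49 < 132.5 < 221.8), two triangles exist.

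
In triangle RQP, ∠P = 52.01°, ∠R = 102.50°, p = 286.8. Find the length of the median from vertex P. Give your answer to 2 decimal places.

The third angle is ∠Q = 180° − ∠P − ∠R = 25.49°.
Law of sines: r = p·sin R/sin P ≈ 355.28.
Law of sines: q = p·sin Q/sin P ≈ 156.61.
Median from P: ½√(2·r² + 2·q² − p²) ≈ 234.12.

234.12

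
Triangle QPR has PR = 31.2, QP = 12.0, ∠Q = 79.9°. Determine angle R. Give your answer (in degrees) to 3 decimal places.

∠R ≈ 22.250°

Law of sines: sin R = QP·sin Q/PR ≈ 0.37866.
Since PR ≥ QP, only the acute value applies: ∠R ≈ 22.25°.
Then ∠P = 180° − ∠Q − ∠R ≈ 77.85°.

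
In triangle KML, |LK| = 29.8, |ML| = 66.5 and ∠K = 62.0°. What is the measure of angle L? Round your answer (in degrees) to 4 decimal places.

∠L ≈ 94.6924°

Law of sines: sin M = |LK|·sin K/|ML| ≈ 0.39567.
Since |ML| ≥ |LK|, only the acute value applies: ∠M ≈ 23.31°.
Then ∠L = 180° − ∠K − ∠M ≈ 94.69°.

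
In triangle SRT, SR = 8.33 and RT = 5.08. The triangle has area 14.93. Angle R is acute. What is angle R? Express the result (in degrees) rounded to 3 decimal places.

∠R ≈ 44.881°

From area = ½·SR·RT·sin R, we get sin R = 2·area/(SR·RT) ≈ 0.70564.
Taking the acute solution, ∠R ≈ 44.88°.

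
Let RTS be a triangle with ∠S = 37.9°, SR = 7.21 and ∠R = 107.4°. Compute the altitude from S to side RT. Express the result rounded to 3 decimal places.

6.880

The third angle is ∠T = 180° − ∠S − ∠R = 34.70°.
Law of sines: TS = SR·sin R/sin T ≈ 12.086.
Law of sines: RT = SR·sin S/sin T ≈ 7.78.
Area = ½·SR·TS·sin S ≈ 26.763.
The altitude from S has length 2·area/RT ≈ 6.8801.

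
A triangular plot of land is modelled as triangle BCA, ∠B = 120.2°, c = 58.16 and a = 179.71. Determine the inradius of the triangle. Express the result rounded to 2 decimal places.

r ≈ 19.95

By the law of cosines, b² = c² + a² − 2·c·a·cos B = 46193, so b ≈ 214.93.
Area = ½·c·a·sin B ≈ 4516.7.
Semiperimeter s = (214.93+58.16+179.71)/2 = 226.4.
Inradius = area/s = 4516.7/226.4 ≈ 19.95.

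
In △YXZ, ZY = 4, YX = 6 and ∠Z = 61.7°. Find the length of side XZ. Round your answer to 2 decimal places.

6.75

Law of sines: sin X = ZY·sin Z/YX ≈ 0.58698.
Since YX ≥ ZY, only the acute value applies: ∠X ≈ 35.94°.
Then ∠Y = 180° − ∠Z − ∠X ≈ 82.36°.
Law of sines gives XZ = YX·sin Y/sin Z ≈ 6.7539.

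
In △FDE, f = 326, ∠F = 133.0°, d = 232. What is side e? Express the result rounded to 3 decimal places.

120.141

Law of sines: sin D = d·sin F/f ≈ 0.52047.
Since f ≥ d, only the acute value applies: ∠D ≈ 31.36°.
Then ∠E = 180° − ∠F − ∠D ≈ 15.64°.
Law of sines gives e = f·sin E/sin F ≈ 120.14.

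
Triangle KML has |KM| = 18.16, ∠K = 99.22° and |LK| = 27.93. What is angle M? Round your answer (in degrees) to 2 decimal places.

50.61

By the law of cosines, |ML|² = |LK|² + |KM|² − 2·|LK|·|KM|·cos K = 1272.4, so |ML| ≈ 35.671.
Law of cosines again: cos M = (|KM|² + |ML|² − |LK|²)/(2·|KM|·|ML|) ≈ 0.63456, so ∠M ≈ 50.61°.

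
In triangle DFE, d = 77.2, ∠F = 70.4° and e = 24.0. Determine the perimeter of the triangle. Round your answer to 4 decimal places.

By the law of cosines, f² = e² + d² − 2·e·d·cos F = 5292.8, so f ≈ 72.752.
Semiperimeter s = (77.2+72.752+24)/2 = 86.976.
Perimeter = 77.2 + 72.752 + 24 = 173.95.

perimeter ≈ 173.9516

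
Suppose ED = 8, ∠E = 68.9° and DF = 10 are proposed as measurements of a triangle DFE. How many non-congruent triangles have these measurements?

1

ED·sin E = 8·sin(68.9°) ≈ 7.464.
Since DF ≥ ED, exactly one triangle exists.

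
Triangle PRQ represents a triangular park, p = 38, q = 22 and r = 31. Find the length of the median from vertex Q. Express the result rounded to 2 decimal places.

Median from Q: ½√(2·p² + 2·r² − q²) ≈ 32.886.

m_Q ≈ 32.89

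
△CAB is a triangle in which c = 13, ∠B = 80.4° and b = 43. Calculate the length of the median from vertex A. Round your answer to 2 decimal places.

Law of sines: sin C = c·sin B/b ≈ 0.29809.
Since b ≥ c, only the acute value applies: ∠C ≈ 17.34°.
Then ∠A = 180° − ∠B − ∠C ≈ 82.26°.
Law of sines gives a = b·sin A/sin B ≈ 43.213.
Median from A: ½√(2·b² + 2·c² − a²) ≈ 23.284.

23.28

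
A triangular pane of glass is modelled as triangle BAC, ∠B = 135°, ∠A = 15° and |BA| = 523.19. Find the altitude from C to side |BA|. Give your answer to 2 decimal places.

h_C ≈ 191.50

The third angle is ∠C = 180° − ∠B − ∠A = 30.00°.
Law of sines: |AC| = |BA|·sin B/sin C ≈ 739.9.
Law of sines: |CB| = |BA|·sin A/sin C ≈ 270.82.
Area = ½·|BA|·|AC|·sin A ≈ 50096.
The altitude from C has length 2·area/|BA| ≈ 191.5.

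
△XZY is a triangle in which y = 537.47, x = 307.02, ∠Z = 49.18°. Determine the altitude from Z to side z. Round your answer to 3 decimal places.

By the law of cosines, z² = y² + x² − 2·y·x·cos Z = 1.674e+05, so z ≈ 409.15.
Area = ½·y·x·sin Z ≈ 62439.
The altitude from Z has length 2·area/z ≈ 305.21.

h_Z ≈ 305.214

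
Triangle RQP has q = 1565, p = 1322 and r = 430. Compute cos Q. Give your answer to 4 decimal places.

cos Q ≈ -0.4544

By the law of cosines, cos Q = (p² + r² − q²) / (2·p·r) ≈ -0.45442, so ∠Q ≈ 117.03°.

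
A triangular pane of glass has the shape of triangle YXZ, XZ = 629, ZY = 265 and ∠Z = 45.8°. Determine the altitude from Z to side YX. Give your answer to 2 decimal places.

By the law of cosines, YX² = XZ² + ZY² − 2·XZ·ZY·cos Z = 2.3345e+05, so YX ≈ 483.17.
Area = ½·XZ·ZY·sin Z ≈ 59749.
The altitude from Z has length 2·area/YX ≈ 247.32.

247.32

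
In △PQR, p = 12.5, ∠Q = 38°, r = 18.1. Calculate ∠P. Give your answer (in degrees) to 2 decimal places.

By the law of cosines, q² = r² + p² − 2·r·p·cos Q = 127.29, so q ≈ 11.282.
Law of cosines again: cos P = (q² + r² − p²)/(2·q·r) ≈ 0.73124, so ∠P ≈ 43.01°.

43.01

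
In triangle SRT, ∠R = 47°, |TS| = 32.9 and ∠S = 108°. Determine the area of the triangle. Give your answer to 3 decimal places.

The third angle is ∠T = 180° − ∠S − ∠R = 25.00°.
Law of sines: |RT| = |TS|·sin S/sin R ≈ 42.783.
Law of sines: |SR| = |TS|·sin T/sin R ≈ 19.012.
Area = ½·|TS|·|RT|·sin T ≈ 297.43.

area ≈ 297.433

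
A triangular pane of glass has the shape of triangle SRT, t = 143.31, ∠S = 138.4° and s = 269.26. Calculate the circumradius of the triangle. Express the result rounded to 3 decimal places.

Law of sines: sin T = t·sin S/s ≈ 0.35337.
Since s ≥ t, only the acute value applies: ∠T ≈ 20.69°.
Then ∠R = 180° − ∠S − ∠T ≈ 20.91°.
Law of sines gives r = s·sin R/sin S ≈ 144.72.
Circumradius = s/(2 sin S) ≈ 202.78.

202.779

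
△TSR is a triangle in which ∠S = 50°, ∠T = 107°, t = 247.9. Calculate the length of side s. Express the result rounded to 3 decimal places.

198.579

The third angle is ∠R = 180° − ∠T − ∠S = 23.00°.
Law of sines: s = t·sin S/sin T ≈ 198.58.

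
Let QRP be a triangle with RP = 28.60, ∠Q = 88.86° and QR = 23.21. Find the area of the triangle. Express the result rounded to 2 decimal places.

Law of sines: sin P = QR·sin Q/RP ≈ 0.81138.
Since RP ≥ QR, only the acute value applies: ∠P ≈ 54.23°.
Then ∠R = 180° − ∠Q − ∠P ≈ 36.91°.
Law of sines gives PQ = RP·sin R/sin Q ≈ 17.179.
Area = ½·RP·QR·sin R ≈ 199.32.

area ≈ 199.32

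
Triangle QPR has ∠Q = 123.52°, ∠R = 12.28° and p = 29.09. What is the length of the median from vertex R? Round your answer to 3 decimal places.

m_R ≈ 31.757

The third angle is ∠P = 180° − ∠R − ∠Q = 44.20°.
Law of sines: q = p·sin Q/sin P ≈ 34.787.
Law of sines: r = p·sin R/sin P ≈ 8.8747.
Median from R: ½√(2·q² + 2·p² − r²) ≈ 31.757.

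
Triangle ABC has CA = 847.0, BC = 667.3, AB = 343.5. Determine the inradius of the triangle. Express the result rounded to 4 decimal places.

Semiperimeter s = (667.3 + 847 + 343.5)/2 = 928.9.
Heron's formula: area = √(928.9·261.6·81.9·585.4) ≈ 1.0794e+05.
Inradius = area/s = 1.0794e+05/928.9 ≈ 116.2.

116.1991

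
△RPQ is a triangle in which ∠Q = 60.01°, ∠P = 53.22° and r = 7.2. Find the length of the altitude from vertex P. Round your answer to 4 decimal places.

6.2360

The third angle is ∠R = 180° − ∠P − ∠Q = 66.77°.
Law of sines: p = r·sin P/sin R ≈ 6.2755.
Law of sines: q = r·sin Q/sin R ≈ 6.7862.
Area = ½·r·p·sin Q ≈ 19.567.
The altitude from P has length 2·area/p ≈ 6.236.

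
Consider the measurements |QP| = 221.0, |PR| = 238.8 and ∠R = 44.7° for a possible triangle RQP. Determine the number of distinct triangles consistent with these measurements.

2

|PR|·sin R = 238.8·sin(44.7°) ≈ 168.
Since |PR| sin R < |QP| < |PR| (168 < 221.0 < 238.8), two triangles exist.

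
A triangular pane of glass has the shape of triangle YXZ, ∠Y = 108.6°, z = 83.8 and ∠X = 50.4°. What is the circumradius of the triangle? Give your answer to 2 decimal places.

R ≈ 116.92

The third angle is ∠Z = 180° − ∠Y − ∠X = 21.00°.
Law of sines: y = z·sin Y/sin Z ≈ 221.62.
Law of sines: x = z·sin X/sin Z ≈ 180.18.
Circumradius = z/(2 sin Z) ≈ 116.92.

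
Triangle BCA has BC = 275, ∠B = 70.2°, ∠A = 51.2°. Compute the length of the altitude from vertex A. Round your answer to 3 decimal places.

h_A ≈ 283.381

The third angle is ∠C = 180° − ∠A − ∠B = 58.60°.
Law of sines: CA = BC·sin B/sin A ≈ 332.
Law of sines: AB = BC·sin C/sin A ≈ 301.19.
Area = ½·BC·CA·sin C ≈ 38965.
The altitude from A has length 2·area/BC ≈ 283.38.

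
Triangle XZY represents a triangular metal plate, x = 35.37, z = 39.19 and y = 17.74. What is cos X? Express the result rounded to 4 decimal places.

0.4312

By the law of cosines, cos X = (z² + y² − x²) / (2·z·y) ≈ 0.43117, so ∠X ≈ 64.46°.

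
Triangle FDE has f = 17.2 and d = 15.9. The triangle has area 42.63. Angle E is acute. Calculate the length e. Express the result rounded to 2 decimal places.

5.38

From area = ½·f·d·sin E, we get sin E = 2·area/(f·d) ≈ 0.31176.
Taking the acute solution, ∠E ≈ 18.17°.
Law of cosines then gives e ≈ 5.3805.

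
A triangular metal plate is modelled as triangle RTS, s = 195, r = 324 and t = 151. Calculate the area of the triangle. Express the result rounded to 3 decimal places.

Semiperimeter p = (324 + 151 + 195)/2 = 335.
Heron's formula: area = √(335·11·184·140) ≈ 9743.

9742.977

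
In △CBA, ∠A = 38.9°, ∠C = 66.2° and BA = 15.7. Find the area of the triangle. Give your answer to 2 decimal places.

The third angle is ∠B = 180° − ∠A − ∠C = 74.90°.
Law of sines: AC = BA·sin B/sin C ≈ 16.567.
Law of sines: CB = BA·sin A/sin C ≈ 10.775.
Area = ½·BA·AC·sin A ≈ 81.666.

area ≈ 81.67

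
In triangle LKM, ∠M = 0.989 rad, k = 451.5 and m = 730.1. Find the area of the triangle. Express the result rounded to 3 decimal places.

164695.745

Law of sines: sin K = k·sin M/m ≈ 0.51667.
Since m ≥ k, only the acute value applies: ∠K ≈ 0.543 rad.
Then ∠L = π − ∠M − ∠K ≈ 1.610 rad.
Law of sines gives l = m·sin L/sin M ≈ 873.21.
Area = ½·m·k·sin L ≈ 1.647e+05.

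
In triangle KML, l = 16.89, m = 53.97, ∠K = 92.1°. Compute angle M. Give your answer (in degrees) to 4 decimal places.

∠M ≈ 70.7186°

By the law of cosines, k² = m² + l² − 2·m·l·cos K = 3264.8, so k ≈ 57.139.
Law of cosines again: cos M = (l² + k² − m²)/(2·l·k) ≈ 0.33021, so ∠M ≈ 70.72°.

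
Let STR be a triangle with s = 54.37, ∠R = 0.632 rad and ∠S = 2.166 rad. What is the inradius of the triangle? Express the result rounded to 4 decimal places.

6.1630

The third angle is ∠T = π − ∠R − ∠S = 0.344 rad.
Law of sines: t = s·sin T/sin S ≈ 22.12.
Law of sines: r = s·sin R/sin S ≈ 38.79.
Area = ½·s·t·sin R ≈ 355.24.
Semiperimeter p = (54.37+22.12+38.79)/2 = 57.64.
Inradius = area/p = 355.24/57.64 ≈ 6.163.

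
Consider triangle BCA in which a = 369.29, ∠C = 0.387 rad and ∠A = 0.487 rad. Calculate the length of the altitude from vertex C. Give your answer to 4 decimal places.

283.2093

The third angle is ∠B = π − ∠C − ∠A = 2.268 rad.
Law of sines: b = a·sin B/sin A ≈ 605.18.
Law of sines: c = a·sin C/sin A ≈ 297.82.
Area = ½·a·b·sin C ≈ 42173.
The altitude from C has length 2·area/c ≈ 283.21.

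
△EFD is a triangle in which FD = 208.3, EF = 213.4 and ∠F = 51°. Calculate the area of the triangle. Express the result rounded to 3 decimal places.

Area = ½·EF·FD·sin F ≈ 17273.

area ≈ 17272.543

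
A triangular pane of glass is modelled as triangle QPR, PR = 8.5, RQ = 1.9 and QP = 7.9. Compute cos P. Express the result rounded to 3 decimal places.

By the law of cosines, cos P = (QP² + PR² − RQ²) / (2·QP·PR) ≈ 0.97580, so ∠P ≈ 12.63°.

cos P ≈ 0.976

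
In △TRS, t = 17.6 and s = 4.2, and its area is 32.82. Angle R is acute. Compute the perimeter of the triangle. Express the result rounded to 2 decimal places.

From area = ½·s·t·sin R, we get sin R = 2·area/(s·t) ≈ 0.88799.
Taking the acute solution, ∠R ≈ 62.62°.
Law of cosines then gives r ≈ 16.106.
Perimeter = 17.6 + 16.106 + 4.2 = 37.906.

perimeter ≈ 37.91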